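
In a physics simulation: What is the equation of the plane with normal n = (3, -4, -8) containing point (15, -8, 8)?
d = n·P = (3)(15) + (-4)(-8) + (-8)(8) = 13
Plane: 3x - 4y - 8z = 13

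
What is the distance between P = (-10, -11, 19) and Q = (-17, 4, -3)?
d = √[(-7)² + (15)² + (-22)²] = √758 = 27.53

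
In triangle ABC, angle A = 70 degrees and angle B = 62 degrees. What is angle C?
Sum of angles in a triangle = 180 degrees
Third angle = 180 - 70 - 62
Third angle = 48 degrees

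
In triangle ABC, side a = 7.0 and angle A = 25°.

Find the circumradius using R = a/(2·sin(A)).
R = a/(2·sin(A)) = 7.0/(2·sin(25°))
R = 7.0/(2·0.422618) = 7.0/0.845237 = 8.282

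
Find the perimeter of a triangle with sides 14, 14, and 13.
Perimeter = sum of all sides
Perimeter = 14 + 14 + 13
Perimeter = 41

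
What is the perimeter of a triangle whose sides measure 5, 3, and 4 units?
Perimeter = sum of all sides
Perimeter = 5 + 3 + 4
Perimeter = 12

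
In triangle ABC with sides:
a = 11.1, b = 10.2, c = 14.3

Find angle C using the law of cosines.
cos(C) = (a² + b² - c²)/(2ab)
cos(C) = (11.1² + 10.2² - 14.3²)/(2·11.1·10.2) = 22.76/226.44 = 0.100512
C = arccos(0.100512) = 84.23°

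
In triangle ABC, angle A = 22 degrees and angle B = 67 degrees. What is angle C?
Sum of angles in a triangle = 180 degrees
Third angle = 180 - 22 - 67
Third angle = 91 degrees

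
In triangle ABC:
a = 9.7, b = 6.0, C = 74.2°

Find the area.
Using A = ½ab·sin(C):
A = ½·9.7·6.0·sin(74.2°) = ½·58.2·0.962218 = 28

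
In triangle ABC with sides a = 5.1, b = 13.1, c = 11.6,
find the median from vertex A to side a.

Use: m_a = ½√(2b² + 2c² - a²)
m_a = ½√(2·13.1² + 2·11.6² - 5.1²)
m_a = ½√(343.22 + 269.12 - 26.01) = ½√586.33 = 12.11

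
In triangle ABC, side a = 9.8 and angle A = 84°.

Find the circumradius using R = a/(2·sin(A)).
R = a/(2·sin(A)) = 9.8/(2·sin(84°))
R = 9.8/(2·0.994522) = 9.8/1.989044 = 4.927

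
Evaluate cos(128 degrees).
cos(128 degrees) = -0.6157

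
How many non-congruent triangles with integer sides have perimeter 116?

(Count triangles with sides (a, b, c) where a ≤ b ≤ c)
With a ≤ b ≤ c and a + b + c = 116, the triangle inequality a + b > c gives c < 116/2, so c ≤ 57.
Iterate a from 1 to ⌊p/3⌋ = 38; for each a, b ranges from a to ⌊(p−a)/2⌋ with c = p − a − b, keeping only c ≥ b.
Triples: (2, 57, 57), (3, 56, 57), (4, 55, 57), …
Count = 280 triangles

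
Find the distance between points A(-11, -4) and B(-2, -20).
Using the distance formula: d = sqrt((x₂-x₁)² + (y₂-y₁)²)
dx = (-2) - (-11) = 9
dy = (-20) - (-4) = -16
d = sqrt(9² + (-16)²) = sqrt(81 + 256) = sqrt(337) = 18.36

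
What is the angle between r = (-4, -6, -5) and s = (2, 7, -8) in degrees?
r·s = -10, |r|² = 77, |s|² = 117
cos θ = -10/√9009 ≈ -0.1054
θ ≈ 96.05°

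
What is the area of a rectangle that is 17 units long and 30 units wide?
Area = length * width
Area = 17 * 30
Area = 510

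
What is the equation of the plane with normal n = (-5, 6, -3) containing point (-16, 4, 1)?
d = n·P = (-5)(-16) + (6)(4) + (-3)(1) = 101
Plane: -5x + 6y - 3z = 101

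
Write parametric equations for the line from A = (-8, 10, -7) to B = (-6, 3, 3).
Direction vector d = B - A = (2, -7, 10)
x = -8 + 2t, y = 10 - 7t, z = -7 + 10t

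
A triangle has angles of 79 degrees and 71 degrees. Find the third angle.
Sum of angles in a triangle = 180 degrees
Third angle = 180 - 79 - 71
Third angle = 30 degrees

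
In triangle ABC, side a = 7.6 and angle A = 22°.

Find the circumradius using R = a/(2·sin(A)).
R = a/(2·sin(A)) = 7.6/(2·sin(22°))
R = 7.6/(2·0.374607) = 7.6/0.749213 = 10.14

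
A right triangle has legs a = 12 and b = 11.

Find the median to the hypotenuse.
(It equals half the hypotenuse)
Hypotenuse c = √(12² + 11²) = √265 = 16.2788
Median to hypotenuse = c/2 = 8.139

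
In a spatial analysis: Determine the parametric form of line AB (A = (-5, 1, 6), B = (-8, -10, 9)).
Direction vector d = B - A = (-3, -11, 3)
x = -5 - 3t, y = 1 - 11t, z = 6 + 3t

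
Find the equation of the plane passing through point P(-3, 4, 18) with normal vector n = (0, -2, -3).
d = n·P = (0)(-3) + (-2)(4) + (-3)(18) = -62
Plane: -2y - 3z = -62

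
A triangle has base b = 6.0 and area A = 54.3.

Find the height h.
A = ½bh  →  h = 2A/b
h = 2·54.3/6.0 = 18.1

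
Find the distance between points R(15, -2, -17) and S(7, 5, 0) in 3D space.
d = √[(-8)² + (7)² + (17)²] = √402 = 20.05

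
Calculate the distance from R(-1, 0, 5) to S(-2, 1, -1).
d = √[(-1)² + (1)² + (-6)²] = √38 = 6.164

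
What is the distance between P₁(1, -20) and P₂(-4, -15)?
Using the distance formula: d = sqrt((x₂-x₁)² + (y₂-y₁)²)
dx = (-4) - 1 = -5
dy = (-15) - (-20) = 5
d = sqrt((-5)² + 5²) = sqrt(25 + 25) = sqrt(50) = 7.07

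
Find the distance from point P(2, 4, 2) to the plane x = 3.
d = |1(2) + 0(4) + 0(2) - (3)| / √(1² + 0² + 0²) = 1/√1 = 1.0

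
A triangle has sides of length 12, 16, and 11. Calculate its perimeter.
Perimeter = sum of all sides
Perimeter = 12 + 16 + 11
Perimeter = 39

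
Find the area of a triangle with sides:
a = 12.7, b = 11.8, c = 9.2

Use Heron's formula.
s = (a+b+c)/2 = (12.7+11.8+9.2)/2 = 16.85
A = √(s(s-a)(s-b)(s-c)) = √(16.85·4.15·5.05·7.65)
A = √2701.47 = 51.98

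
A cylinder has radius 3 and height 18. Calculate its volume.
Volume = pi * r² * h
Volume = pi * 3² * 18
Volume = pi * 9 * 18
Volume = pi * 162
Volume = 508.94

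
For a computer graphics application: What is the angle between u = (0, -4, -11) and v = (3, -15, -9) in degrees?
u·v = 159, |u|² = 137, |v|² = 315
cos θ = 159/√43155 ≈ 0.7654
θ ≈ 40.06°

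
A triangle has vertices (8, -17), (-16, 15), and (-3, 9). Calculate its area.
Using the coordinate formula: Area = (1/2)|x₁(y₂-y₃) + x₂(y₃-y₁) + x₃(y₁-y₂)|
Area = (1/2)|8(15-9) + (-16)(9-(-17)) + (-3)((-17)-15)|
Area = (1/2)|8*6 + (-16)*26 + (-3)*(-32)|
Area = (1/2)|48 + (-416) + 96|
Area = (1/2)*272 = 136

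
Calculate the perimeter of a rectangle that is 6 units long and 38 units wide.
Perimeter = 2 * (length + width)
Perimeter = 2 * (6 + 38)
Perimeter = 2 * 44
Perimeter = 88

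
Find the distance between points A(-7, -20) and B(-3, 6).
Using the distance formula: d = sqrt((x₂-x₁)² + (y₂-y₁)²)
dx = (-3) - (-7) = 4
dy = 6 - (-20) = 26
d = sqrt(4² + 26²) = sqrt(16 + 676) = sqrt(692) = 26.31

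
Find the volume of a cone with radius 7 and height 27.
Volume = (1/3) * pi * r² * h
Volume = (1/3) * pi * 7² * 27
Volume = (1/3) * pi * 49 * 27
Volume = (1/3) * pi * 1323
Volume = 1385.44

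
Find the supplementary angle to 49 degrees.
Supplementary angles sum to 180 degrees.
Other angle = 180 - 49
Other angle = 131 degrees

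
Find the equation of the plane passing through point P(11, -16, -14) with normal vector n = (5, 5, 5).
d = n·P = (5)(11) + (5)(-16) + (5)(-14) = -95
Plane: 5x + 5y + 5z = -95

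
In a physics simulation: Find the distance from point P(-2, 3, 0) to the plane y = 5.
d = |0(-2) + 1(3) + 0(0) - (5)| / √(0² + 1² + 0²) = 2/√1 = 2.0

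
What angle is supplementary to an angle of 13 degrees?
Supplementary angles sum to 180 degrees.
Other angle = 180 - 13
Other angle = 167 degrees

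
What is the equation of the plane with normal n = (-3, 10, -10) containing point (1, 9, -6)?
d = n·P = (-3)(1) + (10)(9) + (-10)(-6) = 147
Plane: -3x + 10y - 10z = 147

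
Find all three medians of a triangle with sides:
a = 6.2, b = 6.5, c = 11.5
Using m_x = ½√(2y² + 2z² - x²):
m_a = ½√(2·6.5² + 2·11.5² - 6.2²) = ½√310.56 = 8.811
m_b = ½√(2·6.2² + 2·11.5² - 6.5²) = ½√299.13 = 8.648
m_c = ½√(2·6.2² + 2·6.5² - 11.5²) = ½√29.13 = 2.699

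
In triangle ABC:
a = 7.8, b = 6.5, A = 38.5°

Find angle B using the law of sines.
sin(B)/b = sin(A)/a
sin(B) = b·sin(A)/a = 6.5·sin(38.5°)/7.8 = 0.518762
B = arcsin(0.518762) = 31.25°  (b ≤ a, so B ≤ A and the acute solution is unique)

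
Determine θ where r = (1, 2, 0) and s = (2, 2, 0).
r·s = 6, |r|² = 5, |s|² = 8
cos θ = 6/√40 ≈ 0.9487
θ ≈ 18.43°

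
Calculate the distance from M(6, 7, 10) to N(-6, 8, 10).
d = √[(-12)² + (1)² + (0)²] = √145 = 12.04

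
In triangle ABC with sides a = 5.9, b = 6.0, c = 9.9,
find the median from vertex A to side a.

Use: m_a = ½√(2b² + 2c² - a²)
m_a = ½√(2·6.0² + 2·9.9² - 5.9²)
m_a = ½√(72 + 196.02 - 34.81) = ½√233.21 = 7.636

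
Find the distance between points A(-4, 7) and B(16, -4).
Using the distance formula: d = sqrt((x₂-x₁)² + (y₂-y₁)²)
dx = 16 - (-4) = 20
dy = (-4) - 7 = -11
d = sqrt(20² + (-11)²) = sqrt(400 + 121) = sqrt(521) = 22.83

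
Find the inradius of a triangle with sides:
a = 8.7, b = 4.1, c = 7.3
s = (a+b+c)/2 = (8.7+4.1+7.3)/2 = 10.05
Area = √(s(s-a)(s-b)(s-c)) = √(10.05·1.35·5.95·2.75) = 14.8996
r = Area/s = 14.8996/10.05 = 1.483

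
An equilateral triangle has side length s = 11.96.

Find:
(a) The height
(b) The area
(a) Height h = s·√3/2 = 11.96·√3/2 = 10.36
(b) Area = (√3/4)·s² = (√3/4)·11.96² = (√3/4)·143.042 = 61.94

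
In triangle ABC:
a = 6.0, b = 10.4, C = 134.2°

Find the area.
Using A = ½ab·sin(C):
A = ½·6.0·10.4·sin(134.2°) = ½·62.4·0.716911 = 22.37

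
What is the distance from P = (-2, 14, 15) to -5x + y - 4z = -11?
d = |(-5)(-2) + 1(14) + (-4)(15) - (-11)| / √((-5)² + 1² + (-4)²) = 25/√42 = 3.858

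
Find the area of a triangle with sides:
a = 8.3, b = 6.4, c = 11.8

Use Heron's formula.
s = (a+b+c)/2 = (8.3+6.4+11.8)/2 = 13.25
A = √(s(s-a)(s-b)(s-c)) = √(13.25·4.95·6.85·1.45)
A = √651.448 = 25.52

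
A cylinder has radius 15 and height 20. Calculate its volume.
Volume = pi * r² * h
Volume = pi * 15² * 20
Volume = pi * 225 * 20
Volume = pi * 4500
Volume = 14137.17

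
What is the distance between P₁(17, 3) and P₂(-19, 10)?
Using the distance formula: d = sqrt((x₂-x₁)² + (y₂-y₁)²)
dx = (-19) - 17 = -36
dy = 10 - 3 = 7
d = sqrt((-36)² + 7²) = sqrt(1296 + 49) = sqrt(1345) = 36.67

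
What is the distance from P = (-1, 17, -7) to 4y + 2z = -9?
d = |0(-1) + 4(17) + 2(-7) - (-9)| / √(0² + 4² + 2²) = 63/√20 = 14.09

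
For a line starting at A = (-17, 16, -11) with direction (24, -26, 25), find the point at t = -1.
P(-1) = (-17 + 24(-1), 16 + (-26)(-1), -11 + 25(-1)) = (-41, 42, -36)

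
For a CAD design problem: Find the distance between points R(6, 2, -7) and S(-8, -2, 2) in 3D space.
d = √[(-14)² + (-4)² + (9)²] = √293 = 17.12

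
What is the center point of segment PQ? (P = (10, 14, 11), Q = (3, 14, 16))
Midpoint = ((10+3)/2, (14+14)/2, (11+16)/2) = (6.5, 14, 13.5)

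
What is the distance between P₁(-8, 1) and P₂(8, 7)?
Using the distance formula: d = sqrt((x₂-x₁)² + (y₂-y₁)²)
dx = 8 - (-8) = 16
dy = 7 - 1 = 6
d = sqrt(16² + 6²) = sqrt(256 + 36) = sqrt(292) = 17.09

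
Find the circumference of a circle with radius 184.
Circumference = 2 * pi * r
Circumference = 2 * pi * 184
Circumference = 1156.11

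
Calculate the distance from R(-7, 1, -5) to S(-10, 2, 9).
d = √[(-3)² + (1)² + (14)²] = √206 = 14.35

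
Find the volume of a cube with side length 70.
Volume = s³
Volume = 70³
Volume = 343000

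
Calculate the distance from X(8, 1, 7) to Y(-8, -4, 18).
d = √[(-16)² + (-5)² + (11)²] = √402 = 20.05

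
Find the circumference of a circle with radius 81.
Circumference = 2 * pi * r
Circumference = 2 * pi * 81
Circumference = 508.94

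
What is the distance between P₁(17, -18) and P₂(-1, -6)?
Using the distance formula: d = sqrt((x₂-x₁)² + (y₂-y₁)²)
dx = (-1) - 17 = -18
dy = (-6) - (-18) = 12
d = sqrt((-18)² + 12²) = sqrt(324 + 144) = sqrt(468) = 21.63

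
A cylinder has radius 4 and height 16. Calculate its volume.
Volume = pi * r² * h
Volume = pi * 4² * 16
Volume = pi * 16 * 16
Volume = pi * 256
Volume = 804.25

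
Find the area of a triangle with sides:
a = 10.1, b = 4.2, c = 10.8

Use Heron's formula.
s = (a+b+c)/2 = (10.1+4.2+10.8)/2 = 12.55
A = √(s(s-a)(s-b)(s-c)) = √(12.55·2.45·8.35·1.75)
A = √449.298 = 21.2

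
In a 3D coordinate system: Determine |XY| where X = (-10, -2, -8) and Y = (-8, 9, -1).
d = √[(2)² + (11)² + (7)²] = √174 = 13.19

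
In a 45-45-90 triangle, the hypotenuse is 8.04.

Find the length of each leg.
In a 45-45-90 triangle, hypotenuse = leg·√2  →  leg = hypotenuse/√2
leg = 8.04/√2 = 5.685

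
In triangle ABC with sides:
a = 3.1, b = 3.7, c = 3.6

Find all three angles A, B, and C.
By the law of cosines:
cos(A) = (b² + c² - a²)/(2bc) = 0.639640  →  A = 50.24°
cos(B) = (a² + c² - b²)/(2ac) = 0.397849  →  B = 66.56°
cos(C) = (a² + b² - c²)/(2ab) = 0.450741  →  C = 63.21°
Check: A + B + C = 180.0° ✓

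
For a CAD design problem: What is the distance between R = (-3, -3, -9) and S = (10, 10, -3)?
d = √[(13)² + (13)² + (6)²] = √374 = 19.34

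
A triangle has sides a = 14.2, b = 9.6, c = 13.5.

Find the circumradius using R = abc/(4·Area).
s = (a+b+c)/2 = 18.65
Area = √(s(s-a)(s-b)(s-c)) = √(18.65·4.45·9.05·5.15) = 62.1938
R = abc/(4·Area) = (14.2·9.6·13.5)/(4·62.1938) = 1840.32/248.7752 = 7.398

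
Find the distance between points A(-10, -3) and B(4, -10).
Using the distance formula: d = sqrt((x₂-x₁)² + (y₂-y₁)²)
dx = 4 - (-10) = 14
dy = (-10) - (-3) = -7
d = sqrt(14² + (-7)²) = sqrt(196 + 49) = sqrt(245) = 15.65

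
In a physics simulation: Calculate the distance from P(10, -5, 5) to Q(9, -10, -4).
d = √[(-1)² + (-5)² + (-9)²] = √107 = 10.34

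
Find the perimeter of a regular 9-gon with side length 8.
Perimeter = number of sides * side length
Perimeter = 9 * 8
Perimeter = 72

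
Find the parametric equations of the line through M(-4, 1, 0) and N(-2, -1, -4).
Direction vector d = N - M = (2, -2, -4)
x = -4 + 2t, y = 1 - 2t, z = 0 - 4t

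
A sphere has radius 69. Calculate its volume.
Volume = (4/3) * pi * r³
Volume = (4/3) * pi * 69³
Volume = (4/3) * pi * 328509
Volume = 1376055.28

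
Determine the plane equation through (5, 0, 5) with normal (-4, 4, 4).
d = n·P = (-4)(5) + (4)(0) + (4)(5) = 0
Plane: -4x + 4y + 4z = 0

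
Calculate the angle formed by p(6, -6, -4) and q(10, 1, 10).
p·q = 14, |p|² = 88, |q|² = 201
cos θ = 14/√17688 ≈ 0.1053
θ ≈ 83.96°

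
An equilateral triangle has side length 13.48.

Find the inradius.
For an equilateral triangle, r = s/(2√3) where s is the side.
r = 13.48/(2√3) = 13.48/3.464102 = 3.891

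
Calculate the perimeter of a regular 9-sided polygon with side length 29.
Perimeter = number of sides * side length
Perimeter = 9 * 29
Perimeter = 261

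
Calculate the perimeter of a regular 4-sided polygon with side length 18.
Perimeter = number of sides * side length
Perimeter = 4 * 18
Perimeter = 72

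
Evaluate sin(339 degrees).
sin(339 degrees) = -0.3584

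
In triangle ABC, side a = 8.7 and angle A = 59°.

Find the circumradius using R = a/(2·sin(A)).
R = a/(2·sin(A)) = 8.7/(2·sin(59°))
R = 8.7/(2·0.857167) = 8.7/1.714335 = 5.075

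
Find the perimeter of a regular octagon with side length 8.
Perimeter = number of sides * side length
Perimeter = 8 * 8
Perimeter = 64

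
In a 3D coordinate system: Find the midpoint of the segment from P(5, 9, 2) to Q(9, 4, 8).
Midpoint = ((5+9)/2, (9+4)/2, (2+8)/2) = (7, 6.5, 5)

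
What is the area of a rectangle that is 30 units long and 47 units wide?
Area = length * width
Area = 30 * 47
Area = 1410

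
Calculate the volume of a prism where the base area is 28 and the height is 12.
Volume = base area * height
Volume = 28 * 12
Volume = 336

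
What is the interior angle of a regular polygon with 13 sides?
Interior angle of a regular n-gon = (n-2)*180/n
Interior angle = (13-2)*180/13
Interior angle = 11*180/13
Interior angle = 1980/13
Interior angle = 152.31 degrees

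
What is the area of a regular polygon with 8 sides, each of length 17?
For a regular 8-gon with side length s = 17:
Apothem a = s / (2*tan(pi/8)) = 17 / (2*tan(pi/8)) ≈ 20.52082
Perimeter P = 8 * 17 = 136
Area = (1/2) * P * a = (1/2) * 136 * 20.52082 = 1395.42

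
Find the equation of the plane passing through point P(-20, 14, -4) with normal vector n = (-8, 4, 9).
d = n·P = (-8)(-20) + (4)(14) + (9)(-4) = 180
Plane: -8x + 4y + 9z = 180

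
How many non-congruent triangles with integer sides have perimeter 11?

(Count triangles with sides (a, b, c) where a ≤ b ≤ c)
With a ≤ b ≤ c and a + b + c = 11, the triangle inequality a + b > c gives c < 11/2, so c ≤ 5.
Iterate a from 1 to ⌊p/3⌋ = 3; for each a, b ranges from a to ⌊(p−a)/2⌋ with c = p − a − b, keeping only c ≥ b.
Triples: (1, 5, 5), (2, 4, 5), (3, 3, 5), …
Count = 4 triangles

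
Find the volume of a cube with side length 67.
Volume = s³
Volume = 67³
Volume = 300763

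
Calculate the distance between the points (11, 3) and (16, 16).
Using the distance formula: d = sqrt((x₂-x₁)² + (y₂-y₁)²)
dx = 16 - 11 = 5
dy = 16 - 3 = 13
d = sqrt(5² + 13²) = sqrt(25 + 169) = sqrt(194) = 13.93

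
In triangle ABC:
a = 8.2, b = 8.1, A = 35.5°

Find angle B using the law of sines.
sin(B)/b = sin(A)/a
sin(B) = b·sin(A)/a = 8.1·sin(35.5°)/8.2 = 0.573621
B = arcsin(0.573621) = 35°  (b ≤ a, so B ≤ A and the acute solution is unique)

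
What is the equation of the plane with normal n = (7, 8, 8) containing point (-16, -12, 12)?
d = n·P = (7)(-16) + (8)(-12) + (8)(12) = -112
Plane: 7x + 8y + 8z = -112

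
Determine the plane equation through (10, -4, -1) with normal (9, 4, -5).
d = n·P = (9)(10) + (4)(-4) + (-5)(-1) = 79
Plane: 9x + 4y - 5z = 79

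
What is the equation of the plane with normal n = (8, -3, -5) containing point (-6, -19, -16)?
d = n·P = (8)(-6) + (-3)(-19) + (-5)(-16) = 89
Plane: 8x - 3y - 5z = 89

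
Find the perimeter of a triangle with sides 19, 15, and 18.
Perimeter = sum of all sides
Perimeter = 19 + 15 + 18
Perimeter = 52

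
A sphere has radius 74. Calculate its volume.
Volume = (4/3) * pi * r³
Volume = (4/3) * pi * 74³
Volume = (4/3) * pi * 405224
Volume = 1697398.32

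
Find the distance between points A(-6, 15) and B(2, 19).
Using the distance formula: d = sqrt((x₂-x₁)² + (y₂-y₁)²)
dx = 2 - (-6) = 8
dy = 19 - 15 = 4
d = sqrt(8² + 4²) = sqrt(64 + 16) = sqrt(80) = 8.94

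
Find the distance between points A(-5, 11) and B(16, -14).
Using the distance formula: d = sqrt((x₂-x₁)² + (y₂-y₁)²)
dx = 16 - (-5) = 21
dy = (-14) - 11 = -25
d = sqrt(21² + (-25)²) = sqrt(441 + 625) = sqrt(1066) = 32.65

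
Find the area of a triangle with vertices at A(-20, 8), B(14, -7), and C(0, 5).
Using the coordinate formula: Area = (1/2)|x₁(y₂-y₃) + x₂(y₃-y₁) + x₃(y₁-y₂)|
Area = (1/2)|(-20)((-7)-5) + 14(5-8) + 0(8-(-7))|
Area = (1/2)|(-20)*(-12) + 14*(-3) + 0*15|
Area = (1/2)|240 + (-42) + 0|
Area = (1/2)*198 = 99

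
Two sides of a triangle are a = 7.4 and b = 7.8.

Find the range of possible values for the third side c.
By the triangle inequality: |a - b| < c < a + b
|7.4 - 7.8| < c < 7.4 + 7.8
0.4 < c < 15.2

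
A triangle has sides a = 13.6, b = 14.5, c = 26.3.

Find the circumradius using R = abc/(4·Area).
s = (a+b+c)/2 = 27.2
Area = √(s(s-a)(s-b)(s-c)) = √(27.2·13.6·12.7·0.9) = 65.0245
R = abc/(4·Area) = (13.6·14.5·26.3)/(4·65.0245) = 5186.36/260.098 = 19.94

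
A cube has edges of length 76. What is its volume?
Volume = s³
Volume = 76³
Volume = 438976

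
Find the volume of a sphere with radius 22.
Volume = (4/3) * pi * r³
Volume = (4/3) * pi * 22³
Volume = (4/3) * pi * 10648
Volume = 44602.24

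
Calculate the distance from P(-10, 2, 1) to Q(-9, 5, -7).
d = √[(1)² + (3)² + (-8)²] = √74 = 8.602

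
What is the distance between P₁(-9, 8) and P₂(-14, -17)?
Using the distance formula: d = sqrt((x₂-x₁)² + (y₂-y₁)²)
dx = (-14) - (-9) = -5
dy = (-17) - 8 = -25
d = sqrt((-5)² + (-25)²) = sqrt(25 + 625) = sqrt(650) = 25.50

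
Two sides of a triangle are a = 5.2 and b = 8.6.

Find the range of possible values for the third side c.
By the triangle inequality: |a - b| < c < a + b
|5.2 - 8.6| < c < 5.2 + 8.6
3.4 < c < 13.8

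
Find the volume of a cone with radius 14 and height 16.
Volume = (1/3) * pi * r² * h
Volume = (1/3) * pi * 14² * 16
Volume = (1/3) * pi * 196 * 16
Volume = (1/3) * pi * 3136
Volume = 3284.01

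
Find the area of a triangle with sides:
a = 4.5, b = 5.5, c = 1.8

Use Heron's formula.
s = (a+b+c)/2 = (4.5+5.5+1.8)/2 = 5.9
A = √(s(s-a)(s-b)(s-c)) = √(5.9·1.4·0.4·4.1)
A = √13.5464 = 3.681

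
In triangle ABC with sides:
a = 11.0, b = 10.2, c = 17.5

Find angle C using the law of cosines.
cos(C) = (a² + b² - c²)/(2ab)
cos(C) = (11.0² + 10.2² - 17.5²)/(2·11.0·10.2) = -81.21/224.4 = -0.361898
C = arccos(-0.361898) = 111.2°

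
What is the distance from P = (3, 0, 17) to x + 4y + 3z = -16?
d = |1(3) + 4(0) + 3(17) - (-16)| / √(1² + 4² + 3²) = 70/√26 = 13.73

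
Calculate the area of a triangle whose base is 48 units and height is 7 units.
Area = (1/2) * base * height
Area = (1/2) * 48 * 7
Area = 168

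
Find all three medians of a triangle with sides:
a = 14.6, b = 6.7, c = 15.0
Using m_x = ½√(2y² + 2z² - x²):
m_a = ½√(2·6.7² + 2·15.0² - 14.6²) = ½√326.62 = 9.036
m_b = ½√(2·14.6² + 2·15.0² - 6.7²) = ½√831.43 = 14.42
m_c = ½√(2·14.6² + 2·6.7² - 15.0²) = ½√291.1 = 8.531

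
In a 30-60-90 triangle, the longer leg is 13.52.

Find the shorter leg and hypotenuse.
In a 30-60-90 triangle, sides are in ratio 1 : √3 : 2.
Long leg = short leg·√3  →  short leg = 13.52/√3 = 7.806
Hypotenuse = 2·(short leg) = 2·13.52/√3 = 15.61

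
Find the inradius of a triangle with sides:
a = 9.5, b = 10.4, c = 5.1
s = (a+b+c)/2 = (9.5+10.4+5.1)/2 = 12.5
Area = √(s(s-a)(s-b)(s-c)) = √(12.5·3·2.1·7.4) = 24.1402
r = Area/s = 24.1402/12.5 = 1.931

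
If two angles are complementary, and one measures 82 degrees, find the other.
Complementary angles sum to 90 degrees.
Other angle = 90 - 82
Other angle = 8 degrees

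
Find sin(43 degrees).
sin(43 degrees) = 0.682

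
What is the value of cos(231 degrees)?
cos(231 degrees) = -0.6293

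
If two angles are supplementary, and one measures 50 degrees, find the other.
Supplementary angles sum to 180 degrees.
Other angle = 180 - 50
Other angle = 130 degrees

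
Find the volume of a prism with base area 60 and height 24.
Volume = base area * height
Volume = 60 * 24
Volume = 1440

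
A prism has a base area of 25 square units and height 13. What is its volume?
Volume = base area * height
Volume = 25 * 13
Volume = 325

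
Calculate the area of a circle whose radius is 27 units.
Area = pi * r²
Area = pi * 27²
Area = pi * 729
Area = 2290.22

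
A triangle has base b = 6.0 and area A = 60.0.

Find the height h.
A = ½bh  →  h = 2A/b
h = 2·60.0/6.0 = 20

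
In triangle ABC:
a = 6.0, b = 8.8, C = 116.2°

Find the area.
Using A = ½ab·sin(C):
A = ½·6.0·8.8·sin(116.2°) = ½·52.8·0.897258 = 23.69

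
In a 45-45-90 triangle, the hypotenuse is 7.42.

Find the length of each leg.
In a 45-45-90 triangle, hypotenuse = leg·√2  →  leg = hypotenuse/√2
leg = 7.42/√2 = 5.247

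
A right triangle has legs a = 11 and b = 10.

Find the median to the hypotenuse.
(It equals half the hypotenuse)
Hypotenuse c = √(11² + 10²) = √221 = 14.8661
Median to hypotenuse = c/2 = 7.433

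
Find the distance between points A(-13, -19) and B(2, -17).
Using the distance formula: d = sqrt((x₂-x₁)² + (y₂-y₁)²)
dx = 2 - (-13) = 15
dy = (-17) - (-19) = 2
d = sqrt(15² + 2²) = sqrt(225 + 4) = sqrt(229) = 15.13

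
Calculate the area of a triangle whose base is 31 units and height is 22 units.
Area = (1/2) * base * height
Area = (1/2) * 31 * 22
Area = 341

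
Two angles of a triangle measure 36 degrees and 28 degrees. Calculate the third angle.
Sum of angles in a triangle = 180 degrees
Third angle = 180 - 36 - 28
Third angle = 116 degrees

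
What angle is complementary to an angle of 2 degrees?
Complementary angles sum to 90 degrees.
Other angle = 90 - 2
Other angle = 88 degrees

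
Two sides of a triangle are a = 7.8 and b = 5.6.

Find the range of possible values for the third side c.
By the triangle inequality: |a - b| < c < a + b
|7.8 - 5.6| < c < 7.8 + 5.6
2.2 < c < 13.4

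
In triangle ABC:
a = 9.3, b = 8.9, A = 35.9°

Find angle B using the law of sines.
sin(B)/b = sin(A)/a
sin(B) = b·sin(A)/a = 8.9·sin(35.9°)/9.3 = 0.561152
B = arcsin(0.561152) = 34.14°  (b ≤ a, so B ≤ A and the acute solution is unique)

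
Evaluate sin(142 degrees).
sin(142 degrees) = 0.6157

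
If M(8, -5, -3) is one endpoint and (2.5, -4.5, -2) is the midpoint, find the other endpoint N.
N = (2×2.5 - 8, 2×(-4.5) - (-5), 2×(-2) - (-3)) = (-3, -4, -1)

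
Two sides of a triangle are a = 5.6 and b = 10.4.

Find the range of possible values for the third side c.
By the triangle inequality: |a - b| < c < a + b
|5.6 - 10.4| < c < 5.6 + 10.4
4.8 < c < 16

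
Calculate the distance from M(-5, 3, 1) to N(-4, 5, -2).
d = √[(1)² + (2)² + (-3)²] = √14 = 3.742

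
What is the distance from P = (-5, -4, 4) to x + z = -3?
d = |1(-5) + 0(-4) + 1(4) - (-3)| / √(1² + 0² + 1²) = 2/√2 = 1.414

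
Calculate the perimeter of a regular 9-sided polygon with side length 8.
Perimeter = number of sides * side length
Perimeter = 9 * 8
Perimeter = 72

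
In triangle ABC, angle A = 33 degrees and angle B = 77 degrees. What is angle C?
Sum of angles in a triangle = 180 degrees
Third angle = 180 - 33 - 77
Third angle = 70 degrees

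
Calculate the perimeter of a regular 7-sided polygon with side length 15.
Perimeter = number of sides * side length
Perimeter = 7 * 15
Perimeter = 105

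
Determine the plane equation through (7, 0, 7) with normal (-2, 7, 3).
d = n·P = (-2)(7) + (7)(0) + (3)(7) = 7
Plane: -2x + 7y + 3z = 7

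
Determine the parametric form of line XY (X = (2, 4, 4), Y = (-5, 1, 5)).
Direction vector d = Y - X = (-7, -3, 1)
x = 2 - 7t, y = 4 - 3t, z = 4 + t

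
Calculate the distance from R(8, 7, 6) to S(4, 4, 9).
d = √[(-4)² + (-3)² + (3)²] = √34 = 5.831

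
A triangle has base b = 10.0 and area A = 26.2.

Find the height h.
A = ½bh  →  h = 2A/b
h = 2·26.2/10.0 = 5.24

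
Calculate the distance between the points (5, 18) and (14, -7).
Using the distance formula: d = sqrt((x₂-x₁)² + (y₂-y₁)²)
dx = 14 - 5 = 9
dy = (-7) - 18 = -25
d = sqrt(9² + (-25)²) = sqrt(81 + 625) = sqrt(706) = 26.57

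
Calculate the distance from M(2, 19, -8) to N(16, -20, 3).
d = √[(14)² + (-39)² + (11)²] = √1838 = 42.87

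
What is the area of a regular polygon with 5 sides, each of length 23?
For a regular 5-gon with side length s = 23:
Apothem a = s / (2*tan(pi/5)) = 23 / (2*tan(pi/5)) ≈ 15.8284
Perimeter P = 5 * 23 = 115
Area = (1/2) * P * a = (1/2) * 115 * 15.8284 = 910.13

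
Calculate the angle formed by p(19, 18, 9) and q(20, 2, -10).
p·q = 326, |p|² = 766, |q|² = 504
cos θ = 326/√386064 ≈ 0.5247
θ ≈ 58.35°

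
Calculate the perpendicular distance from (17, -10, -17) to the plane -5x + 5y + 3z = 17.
d = |(-5)(17) + 5(-10) + 3(-17) - (17)| / √((-5)² + 5² + 3²) = 203/√59 = 26.43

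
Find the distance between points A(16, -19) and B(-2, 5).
Using the distance formula: d = sqrt((x₂-x₁)² + (y₂-y₁)²)
dx = (-2) - 16 = -18
dy = 5 - (-19) = 24
d = sqrt((-18)² + 24²) = sqrt(324 + 576) = sqrt(900) = 30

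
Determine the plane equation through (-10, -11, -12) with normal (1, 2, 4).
d = n·P = (1)(-10) + (2)(-11) + (4)(-12) = -80
Plane: x + 2y + 4z = -80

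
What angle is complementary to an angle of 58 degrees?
Complementary angles sum to 90 degrees.
Other angle = 90 - 58
Other angle = 32 degrees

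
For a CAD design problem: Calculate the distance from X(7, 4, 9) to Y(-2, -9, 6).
d = √[(-9)² + (-13)² + (-3)²] = √259 = 16.09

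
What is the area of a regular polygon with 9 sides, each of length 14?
For a regular 9-gon with side length s = 14:
Apothem a = s / (2*tan(pi/9)) = 14 / (2*tan(pi/9)) ≈ 19.23234
Perimeter P = 9 * 14 = 126
Area = (1/2) * P * a = (1/2) * 126 * 19.23234 = 1211.64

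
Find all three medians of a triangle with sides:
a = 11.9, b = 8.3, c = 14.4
Using m_x = ½√(2y² + 2z² - x²):
m_a = ½√(2·8.3² + 2·14.4² - 11.9²) = ½√410.89 = 10.14
m_b = ½√(2·11.9² + 2·14.4² - 8.3²) = ½√629.05 = 12.54
m_c = ½√(2·11.9² + 2·8.3² - 14.4²) = ½√213.64 = 7.308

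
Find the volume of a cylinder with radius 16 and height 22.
Volume = pi * r² * h
Volume = pi * 16² * 22
Volume = pi * 256 * 22
Volume = pi * 5632
Volume = 17693.45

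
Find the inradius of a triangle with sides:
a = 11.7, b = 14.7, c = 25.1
s = (a+b+c)/2 = (11.7+14.7+25.1)/2 = 25.75
Area = √(s(s-a)(s-b)(s-c)) = √(25.75·14.05·11.05·0.65) = 50.9759
r = Area/s = 50.9759/25.75 = 1.98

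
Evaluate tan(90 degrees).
tan(90 degrees) = undefined
Decimal approximation: undefined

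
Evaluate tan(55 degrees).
tan(55 degrees) = 1.4281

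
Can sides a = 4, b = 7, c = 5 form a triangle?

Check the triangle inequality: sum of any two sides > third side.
Yes, triangle inequality satisfied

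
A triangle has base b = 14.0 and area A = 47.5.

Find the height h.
A = ½bh  →  h = 2A/b
h = 2·47.5/14.0 = 6.786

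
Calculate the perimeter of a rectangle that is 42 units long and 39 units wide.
Perimeter = 2 * (length + width)
Perimeter = 2 * (42 + 39)
Perimeter = 2 * 81
Perimeter = 162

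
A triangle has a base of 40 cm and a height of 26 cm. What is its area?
Area = (1/2) * base * height
Area = (1/2) * 40 * 26
Area = 520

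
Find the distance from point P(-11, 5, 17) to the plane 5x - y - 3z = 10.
d = |5(-11) + (-1)(5) + (-3)(17) - (10)| / √(5² + (-1)² + (-3)²) = 121/√35 = 20.45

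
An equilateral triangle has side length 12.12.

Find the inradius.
For an equilateral triangle, r = s/(2√3) where s is the side.
r = 12.12/(2√3) = 12.12/3.464102 = 3.499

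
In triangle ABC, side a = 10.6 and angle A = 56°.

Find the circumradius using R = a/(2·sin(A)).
R = a/(2·sin(A)) = 10.6/(2·sin(56°))
R = 10.6/(2·0.829038) = 10.6/1.658075 = 6.393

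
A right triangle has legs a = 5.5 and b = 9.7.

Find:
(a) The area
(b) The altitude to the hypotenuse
(a) Area = ½ab = ½·5.5·9.7 = 26.675
(b) Hypotenuse c = √(5.5² + 9.7²) = √124.34 = 11.1508
    Area = ½·c·h_c  →  h_c = 2·Area/c = 2·26.675/11.1508 = 4.784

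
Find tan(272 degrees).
tan(272 degrees) = -28.6363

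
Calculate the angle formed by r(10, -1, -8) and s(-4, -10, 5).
r·s = -70, |r|² = 165, |s|² = 141
cos θ = -70/√23265 ≈ -0.4589
θ ≈ 117.3°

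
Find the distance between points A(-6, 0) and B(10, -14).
Using the distance formula: d = sqrt((x₂-x₁)² + (y₂-y₁)²)
dx = 10 - (-6) = 16
dy = (-14) - 0 = -14
d = sqrt(16² + (-14)²) = sqrt(256 + 196) = sqrt(452) = 21.26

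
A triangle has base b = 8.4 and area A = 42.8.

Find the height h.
A = ½bh  →  h = 2A/b
h = 2·42.8/8.4 = 10.19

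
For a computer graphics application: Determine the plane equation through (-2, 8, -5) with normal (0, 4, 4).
d = n·P = (0)(-2) + (4)(8) + (4)(-5) = 12
Plane: 4y + 4z = 12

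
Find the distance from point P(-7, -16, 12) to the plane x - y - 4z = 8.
d = |1(-7) + (-1)(-16) + (-4)(12) - (8)| / √(1² + (-1)² + (-4)²) = 47/√18 = 11.08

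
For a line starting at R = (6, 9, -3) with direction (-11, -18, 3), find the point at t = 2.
P(2) = (6 + (-11)(2), 9 + (-18)(2), -3 + 3(2)) = (-16, -27, 3)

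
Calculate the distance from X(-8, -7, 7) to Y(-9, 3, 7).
d = √[(-1)² + (10)² + (0)²] = √101 = 10.05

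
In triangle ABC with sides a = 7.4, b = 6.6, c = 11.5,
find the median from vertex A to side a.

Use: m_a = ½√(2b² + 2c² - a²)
m_a = ½√(2·6.6² + 2·11.5² - 7.4²)
m_a = ½√(87.12 + 264.5 - 54.76) = ½√296.86 = 8.615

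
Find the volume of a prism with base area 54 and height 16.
Volume = base area * height
Volume = 54 * 16
Volume = 864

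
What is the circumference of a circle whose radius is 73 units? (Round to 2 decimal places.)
Circumference = 2 * pi * r
Circumference = 2 * pi * 73
Circumference = 458.67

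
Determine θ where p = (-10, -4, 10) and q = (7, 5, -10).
p·q = -190, |p|² = 216, |q|² = 174
cos θ = -190/√37584 ≈ -0.9801
θ ≈ 168.5°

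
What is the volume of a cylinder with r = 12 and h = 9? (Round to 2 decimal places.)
Volume = pi * r² * h
Volume = pi * 12² * 9
Volume = pi * 144 * 9
Volume = pi * 1296
Volume = 4071.50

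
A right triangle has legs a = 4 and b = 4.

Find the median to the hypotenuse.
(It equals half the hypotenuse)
Hypotenuse c = √(4² + 4²) = √32 = 5.65685
Median to hypotenuse = c/2 = 2.828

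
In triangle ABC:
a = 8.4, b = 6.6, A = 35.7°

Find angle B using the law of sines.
sin(B)/b = sin(A)/a
sin(B) = b·sin(A)/a = 6.6·sin(35.7°)/8.4 = 0.458497
B = arcsin(0.458497) = 27.29°  (b ≤ a, so B ≤ A and the acute solution is unique)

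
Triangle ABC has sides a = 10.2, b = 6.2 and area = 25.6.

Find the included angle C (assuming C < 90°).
Area = ½ab·sin(C)  →  sin(C) = 2·Area/(ab)
sin(C) = 2·25.6/(10.2·6.2) = 0.809614
C = arcsin(0.809614) = 54.06°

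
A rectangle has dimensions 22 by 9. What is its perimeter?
Perimeter = 2 * (length + width)
Perimeter = 2 * (22 + 9)
Perimeter = 2 * 31
Perimeter = 62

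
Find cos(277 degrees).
cos(277 degrees) = 0.1219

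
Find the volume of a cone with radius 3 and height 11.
Volume = (1/3) * pi * r² * h
Volume = (1/3) * pi * 3² * 11
Volume = (1/3) * pi * 9 * 11
Volume = (1/3) * pi * 99
Volume = 103.67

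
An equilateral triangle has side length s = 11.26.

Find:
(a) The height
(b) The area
(a) Height h = s·√3/2 = 11.26·√3/2 = 9.751
(b) Area = (√3/4)·s² = (√3/4)·11.26² = (√3/4)·126.788 = 54.9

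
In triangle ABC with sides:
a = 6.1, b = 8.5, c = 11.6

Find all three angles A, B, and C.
By the law of cosines:
cos(A) = (b² + c² - a²)/(2bc) = 0.860041  →  A = 30.68°
cos(B) = (a² + c² - b²)/(2ac) = 0.703222  →  B = 45.31°
cos(C) = (a² + b² - c²)/(2ab) = -0.242044  →  C = 104°
Check: A + B + C = 180.0° ✓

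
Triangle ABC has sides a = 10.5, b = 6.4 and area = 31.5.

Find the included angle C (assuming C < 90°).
Area = ½ab·sin(C)  →  sin(C) = 2·Area/(ab)
sin(C) = 2·31.5/(10.5·6.4) = 0.937500
C = arcsin(0.937500) = 69.64°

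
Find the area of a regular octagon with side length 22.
For a regular 8-gon with side length s = 22:
Apothem a = s / (2*tan(pi/8)) = 22 / (2*tan(pi/8)) ≈ 26.55635
Perimeter P = 8 * 22 = 176
Area = (1/2) * P * a = (1/2) * 176 * 26.55635 = 2336.96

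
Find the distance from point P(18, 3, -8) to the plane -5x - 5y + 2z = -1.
d = |(-5)(18) + (-5)(3) + 2(-8) - (-1)| / √((-5)² + (-5)² + 2²) = 120/√54 = 16.33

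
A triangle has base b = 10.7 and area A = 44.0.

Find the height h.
A = ½bh  →  h = 2A/b
h = 2·44.0/10.7 = 8.224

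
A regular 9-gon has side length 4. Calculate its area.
For a regular 9-gon with side length s = 4:
Apothem a = s / (2*tan(pi/9)) = 4 / (2*tan(pi/9)) ≈ 5.495
Perimeter P = 9 * 4 = 36
Area = (1/2) * P * a = (1/2) * 36 * 5.495 = 98.91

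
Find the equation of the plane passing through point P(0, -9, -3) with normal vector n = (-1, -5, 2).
d = n·P = (-1)(0) + (-5)(-9) + (2)(-3) = 39
Plane: -x - 5y + 2z = 39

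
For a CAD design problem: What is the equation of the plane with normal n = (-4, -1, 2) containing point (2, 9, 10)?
d = n·P = (-4)(2) + (-1)(9) + (2)(10) = 3
Plane: -4x - y + 2z = 3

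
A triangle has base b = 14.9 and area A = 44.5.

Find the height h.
A = ½bh  →  h = 2A/b
h = 2·44.5/14.9 = 5.973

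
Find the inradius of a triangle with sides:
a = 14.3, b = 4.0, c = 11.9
s = (a+b+c)/2 = (14.3+4.0+11.9)/2 = 15.1
Area = √(s(s-a)(s-b)(s-c)) = √(15.1·0.8·11.1·3.2) = 20.7143
r = Area/s = 20.7143/15.1 = 1.372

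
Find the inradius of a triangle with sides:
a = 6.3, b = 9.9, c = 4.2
s = (a+b+c)/2 = (6.3+9.9+4.2)/2 = 10.2
Area = √(s(s-a)(s-b)(s-c)) = √(10.2·3.9·0.3·6) = 8.46191
r = Area/s = 8.46191/10.2 = 0.8296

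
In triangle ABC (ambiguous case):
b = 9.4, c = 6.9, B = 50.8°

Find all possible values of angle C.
sin(C)/c = sin(B)/b  →  sin(C) = c·sin(B)/b = 6.9·sin(50.8°)/9.4 = 0.568842
C₁ = arcsin(0.568842) = 34.67°,  C₂ = 180° - C₁ = 145.33°
Check C₂: A = 180° - 50.8° - 145.33° = -16.13° ≤ 0, rejected
C = 34.67° (one solution)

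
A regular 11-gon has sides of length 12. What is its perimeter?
Perimeter = number of sides * side length
Perimeter = 11 * 12
Perimeter = 132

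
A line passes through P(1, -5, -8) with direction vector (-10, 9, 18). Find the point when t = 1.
P(1) = (1 + (-10)(1), -5 + 9(1), -8 + 18(1)) = (-9, 4, 10)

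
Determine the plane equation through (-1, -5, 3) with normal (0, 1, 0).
d = n·P = (0)(-1) + (1)(-5) + (0)(3) = -5
Plane: y = -5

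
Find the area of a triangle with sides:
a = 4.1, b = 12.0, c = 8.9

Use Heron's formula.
s = (a+b+c)/2 = (4.1+12.0+8.9)/2 = 12.5
A = √(s(s-a)(s-b)(s-c)) = √(12.5·8.4·0.5·3.6)
A = √189 = 13.75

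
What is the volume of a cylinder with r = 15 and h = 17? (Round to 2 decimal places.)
Volume = pi * r² * h
Volume = pi * 15² * 17
Volume = pi * 225 * 17
Volume = pi * 3825
Volume = 12016.59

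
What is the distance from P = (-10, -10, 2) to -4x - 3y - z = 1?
d = |(-4)(-10) + (-3)(-10) + (-1)(2) - (1)| / √((-4)² + (-3)² + (-1)²) = 67/√26 = 13.14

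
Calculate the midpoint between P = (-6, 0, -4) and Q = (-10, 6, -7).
Midpoint = ((-6-10)/2, (0+6)/2, (-4-7)/2) = (-8, 3, -5.5)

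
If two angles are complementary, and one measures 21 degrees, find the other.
Complementary angles sum to 90 degrees.
Other angle = 90 - 21
Other angle = 69 degrees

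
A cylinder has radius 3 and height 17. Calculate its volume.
Volume = pi * r² * h
Volume = pi * 3² * 17
Volume = pi * 9 * 17
Volume = pi * 153
Volume = 480.66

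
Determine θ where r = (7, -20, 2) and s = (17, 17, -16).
r·s = -253, |r|² = 453, |s|² = 834
cos θ = -253/√377802 ≈ -0.4116
θ ≈ 114.3°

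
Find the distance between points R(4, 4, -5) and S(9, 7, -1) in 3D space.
d = √[(5)² + (3)² + (4)²] = √50 = 7.071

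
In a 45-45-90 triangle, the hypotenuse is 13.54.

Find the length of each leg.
In a 45-45-90 triangle, hypotenuse = leg·√2  →  leg = hypotenuse/√2
leg = 13.54/√2 = 9.574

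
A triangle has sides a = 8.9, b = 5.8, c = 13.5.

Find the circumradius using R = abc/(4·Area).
s = (a+b+c)/2 = 14.1
Area = √(s(s-a)(s-b)(s-c)) = √(14.1·5.2·8.3·0.6) = 19.1085
R = abc/(4·Area) = (8.9·5.8·13.5)/(4·19.1085) = 696.87/76.434 = 9.117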